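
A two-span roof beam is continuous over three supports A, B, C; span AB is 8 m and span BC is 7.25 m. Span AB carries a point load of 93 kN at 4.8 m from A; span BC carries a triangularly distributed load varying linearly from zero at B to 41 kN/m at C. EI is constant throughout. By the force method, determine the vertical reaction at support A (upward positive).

Release continuity at B by inserting a hinge; the redundant is the internal moment M_B. The primary structure is two simply-supported spans AB and BC.
End slopes at the hinge B, treating each span as simply supported:
  span AB: point load 93 at a = 4.8: Pab(L + a)/(6LEI) = 380.9/EI
  span BC: triangular load, peak 41: 7w₀L³/(360EI) = 303.8/EI
  relative rotation θ_0 = (380.9 + 303.8)/EI = 684.7/EI
A unit hogging moment at B produces rotation L₁/(3EI) + L₂/(3EI) = 5.083/EI.
Slope continuity at B: θ_0 = M_B·5.083/EI, so M_B = 684.7/5.083 = 134.7 kN·m (hogging).
Span AB, ΣM about A with M_B applied at B: R_B^{AB}·8 = 446.4 + 134.7, so R_B^{AB} = 72.64 kN and R_A = 93 − 72.64 = 20.36 kN.

R_A = 20.36 kN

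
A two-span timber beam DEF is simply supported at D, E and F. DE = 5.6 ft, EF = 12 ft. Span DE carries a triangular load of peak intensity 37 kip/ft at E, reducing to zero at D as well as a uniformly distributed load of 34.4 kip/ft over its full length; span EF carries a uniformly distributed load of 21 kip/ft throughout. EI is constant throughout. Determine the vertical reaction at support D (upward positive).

Release continuity at E by inserting a hinge; the redundant is the internal moment M_E. The primary structure is two simply-supported spans DE and EF.
Discontinuity in slope at E on the released structure — sum the simple-span end rotations:
  span DE: triangular load, peak 37: w₀L³/(45EI) = 144.4/EI
  span DE: UDL 34.4: wL³/(24EI) = 251.7/EI
  span EF: UDL 21: wL³/(24EI) = 1512/EI
  relative rotation θ_0 = (396.1 + 1512)/EI = 1908/EI
A unit hogging moment at E produces rotation L₁/(3EI) + L₂/(3EI) = 5.867/EI.
Compatibility: M_E·(L₁+L₂)/(3EI) = θ_0, giving M_E = 325.2 kip·ft (hogging).
Span DE, ΣM about D with M_E applied at E: R_E^{DE}·5.6 = 926.2 + 325.2, so R_E^{DE} = 223.5 kip and R_D = 296.2 − 223.5 = 72.77 kip.

R_D = 72.77 kip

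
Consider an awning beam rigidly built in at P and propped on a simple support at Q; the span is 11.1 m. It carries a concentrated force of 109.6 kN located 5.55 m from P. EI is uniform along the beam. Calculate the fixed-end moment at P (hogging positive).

M_P = 228.1 kN·m

Release the roller at Q. Primary structure: cantilever fixed at P.
Free-end deflection of the primary structure under the applied loading (downward +):
  point load 109.6 at a = 5.55: Pa²(3L − a)/(6EI) = 15614/EI
Tip deflection under a unit load at Q: L³/(3EI) = 455.9/EI.
The prop prevents deflection at Q: R_Q = δ_0/δ_{QQ} = 15614/455.9 = 34.25 kN.
Moment equilibrium about P: M_P = Σ(load moments about P) − R_Q·L = 608.3 − 34.25×11.1 = 228.1 kN·m.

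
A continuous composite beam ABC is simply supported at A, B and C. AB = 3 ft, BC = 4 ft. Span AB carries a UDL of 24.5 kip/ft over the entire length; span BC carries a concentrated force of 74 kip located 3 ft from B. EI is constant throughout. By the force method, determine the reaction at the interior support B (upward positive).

Release continuity at B by inserting a hinge; the redundant is the internal moment M_B. The primary structure is two simply-supported spans AB and BC.
End slopes at the hinge B, treating each span as simply supported:
  span AB: UDL 24.5: wL³/(24EI) = 27.56/EI
  span BC: point load 74 at a = 3: Pab(L + b)/(6LEI) = 46.25/EI
  relative rotation θ_0 = (27.56 + 46.25)/EI = 73.81/EI
A unit hogging moment at B produces rotation L₁/(3EI) + L₂/(3EI) = 2.333/EI.
Compatibility: M_B·(L₁+L₂)/(3EI) = θ_0, giving M_B = 31.63 kip·ft (hogging).
Span AB, ΣM about A with M_B applied at B: R_B^{AB}·3 = 110.2 + 31.63, so R_B^{AB} = 47.29 kip and R_A = 73.5 − 47.29 = 26.21 kip.
Span BC, ΣM about C: R_B^{BC}·4 = 74 + 31.63, so R_B^{BC} = 26.41 kip and R_C = 74 − 26.41 = 47.59 kip.
R_B = 47.29 + 26.41 = 73.7 kip.

R_B = 73.7 kip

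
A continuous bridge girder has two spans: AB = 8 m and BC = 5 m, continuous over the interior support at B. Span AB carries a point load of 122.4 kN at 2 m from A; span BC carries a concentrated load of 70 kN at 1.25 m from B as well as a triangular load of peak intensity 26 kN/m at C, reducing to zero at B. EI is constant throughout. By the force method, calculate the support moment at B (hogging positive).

M_B = 107.3 kN·m

Insert a hinge at B; M_B is the redundant, and each span becomes simply supported.
Rotations at B on the released spans (each span's end-slope, ×1/EI):
  span AB: point load 122.4 at a = 2: Pab(L + a)/(6LEI) = 306/EI
  span BC: point load 70 at a = 1.25: Pab(L + b)/(6LEI) = 95.7/EI
  span BC: triangular load, peak 26: 7w₀L³/(360EI) = 63.19/EI
  relative rotation θ_0 = (306 + 158.9)/EI = 464.9/EI
A unit hogging moment at B produces rotation L₁/(3EI) + L₂/(3EI) = 4.333/EI.
Slope continuity at B: θ_0 = M_B·4.333/EI, so M_B = 464.9/4.333 = 107.3 kN·m (hogging).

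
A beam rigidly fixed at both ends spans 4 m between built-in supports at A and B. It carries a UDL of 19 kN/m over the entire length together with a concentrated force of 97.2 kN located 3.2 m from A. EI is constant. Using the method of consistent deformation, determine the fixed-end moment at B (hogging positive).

M_B = 75.1 kN·m

Release both end moments; the primary structure is a simply-supported span AB with redundants M_A and M_B.
Simple-span end rotations at A and B under the given loads:
  at A: UDL 19: wL³/(24EI) = 50.67/EI
  at B: UDL 19: wL³/(24EI) = 50.67/EI
  at A: point load 97.2 at a = 3.2: Pab(L + b)/(6LEI) = 49.77/EI
  at B: point load 97.2 at a = 3.2: Pab(L + a)/(6LEI) = 74.65/EI
  θ_A0 = 100.4/EI,  θ_B0 = 125.3/EI
Flexibility coefficients: a unit moment at one end gives L/(3EI) there and L/(6EI) at the far end, so f₁₁ = f₂₂ = 1.333/EI and f₁₂ = f₂₁ = 0.6667/EI.
Compatibility — zero rotation at each built-in end:
  1.333 M_A + 0.6667 M_B = 100.4
  0.6667 M_A + 1.333 M_B = 125.3
Solving the pair gives M_A = 37.77 kN·m and M_B = 75.1 kN·m (hogging).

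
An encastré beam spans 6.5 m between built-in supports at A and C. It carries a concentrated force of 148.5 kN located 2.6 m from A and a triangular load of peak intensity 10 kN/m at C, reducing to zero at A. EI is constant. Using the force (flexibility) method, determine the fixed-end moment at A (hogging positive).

Release both end moments; the primary structure is a simply-supported span AC with redundants M_A and M_C.
Simple-span end rotations at A and C under the given loads:
  at A: point load 148.5 at a = 2.6: Pab(L + b)/(6LEI) = 401.5/EI
  at C: point load 148.5 at a = 2.6: Pab(L + a)/(6LEI) = 351.4/EI
  at A: triangular load, peak 10: 7w₀L³/(360EI) = 53.4/EI
  at C: triangular load, peak 10: w₀L³/(45EI) = 61.03/EI
  θ_A0 = 454.9/EI,  θ_C0 = 412.4/EI
Flexibility coefficients: a unit moment at one end gives L/(3EI) there and L/(6EI) at the far end, so f₁₁ = f₂₂ = 2.167/EI and f₁₂ = f₂₁ = 1.083/EI.
Compatibility — zero rotation at each built-in end:
  2.167 M_A + 1.083 M_C = 454.9
  1.083 M_A + 2.167 M_C = 412.4
Solving the pair gives M_A = 153.1 kN·m and M_C = 113.8 kN·m (hogging).

M_A = 153.1 kN·m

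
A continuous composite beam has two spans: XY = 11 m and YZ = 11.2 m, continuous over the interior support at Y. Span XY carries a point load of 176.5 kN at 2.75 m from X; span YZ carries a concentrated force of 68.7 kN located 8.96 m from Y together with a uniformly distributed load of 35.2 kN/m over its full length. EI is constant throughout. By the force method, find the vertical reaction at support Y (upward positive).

Insert a hinge at Y; M_Y is the redundant, and each span becomes simply supported.
Discontinuity in slope at Y on the released structure — sum the simple-span end rotations:
  span XY: point load 176.5 at a = 2.75: Pab(L + a)/(6LEI) = 834.2/EI
  span YZ: point load 68.7 at a = 8.96: Pab(L + b)/(6LEI) = 275.8/EI
  span YZ: UDL 35.2: wL³/(24EI) = 2061/EI
  relative rotation θ_0 = (834.2 + 2336)/EI = 3171/EI
A unit hogging moment at Y produces rotation L₁/(3EI) + L₂/(3EI) = 7.4/EI.
Slope continuity at Y: θ_0 = M_Y·7.4/EI, so M_Y = 3171/7.4 = 428.5 kN·m (hogging).
Span XY, ΣM about X with M_Y applied at Y: R_Y^{XY}·11 = 485.4 + 428.5, so R_Y^{XY} = 83.08 kN and R_X = 176.5 − 83.08 = 93.42 kN.
Span YZ, ΣM about Z: R_Y^{YZ}·11.2 = 2362 + 428.5, so R_Y^{YZ} = 249.1 kN and R_Z = 462.9 − 249.1 = 213.8 kN.
R_Y = 83.08 + 249.1 = 332.2 kN.

R_Y = 332.2 kN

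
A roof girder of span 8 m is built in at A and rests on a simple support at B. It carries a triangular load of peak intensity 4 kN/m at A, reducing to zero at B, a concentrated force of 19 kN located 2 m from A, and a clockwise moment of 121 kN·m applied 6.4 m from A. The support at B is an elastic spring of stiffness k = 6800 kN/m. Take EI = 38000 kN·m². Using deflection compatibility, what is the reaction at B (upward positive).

R_B = 25.77 kN

Remove the prop at B; the released (primary) structure is a cantilever built in at A.
Deflection at B on the released cantilever, summing each load's contribution:
  triangular load, peak 4 at the fixed end: w₀L⁴/(30EI) = 546.1/EI
  point load 19 at a = 2: Pa²(3L − a)/(6EI) = 278.7/EI
  clockwise couple 121 at a = 6.4: M₀a(2L − a)/(2EI) = 3717/EI
  δ_0 = 4542/EI
Flexibility coefficient — unit upward force at B: δ_{BB} = L³/(3EI) = 170.7/EI.
With EI = 38000 kN·m²: δ_0 = 0.11952 m and δ_{BB} = 0.004491 m/kN.
Compatibility — the spring shortens by R_B/k under the reaction it provides: δ_0 − R_B·δ_{BB} = R_B/k. With 1/k = 0.000147 m/kN, R_B = δ_0 / (δ_{BB} + 1/k) = 0.11952 / (0.004491 + 0.000147) = 25.77 kN.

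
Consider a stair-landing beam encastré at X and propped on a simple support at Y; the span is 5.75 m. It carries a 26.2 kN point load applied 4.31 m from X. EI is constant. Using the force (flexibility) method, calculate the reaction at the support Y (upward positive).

Release the roller at Y. Primary structure: cantilever fixed at X.
Free-end deflection of the primary structure under the applied loading (downward +):
  point load 26.2 at a = 4.31: Pa²(3L − a)/(6EI) = 1050/EI
Tip deflection under a unit load at Y: L³/(3EI) = 63.37/EI.
The prop prevents deflection at Y: R_Y = δ_0/δ_{YY} = 1050/63.37 = 16.56 kN.

R_Y = 16.56 kN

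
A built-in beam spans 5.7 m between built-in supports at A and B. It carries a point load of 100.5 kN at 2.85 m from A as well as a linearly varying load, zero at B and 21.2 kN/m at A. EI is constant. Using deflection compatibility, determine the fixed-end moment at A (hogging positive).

Take the two fixed-end moments M_A, M_B as redundants; the released structure is the simple span AB.
End rotations of the released simple span under the applied load (×1/EI):
  at A: point load 100.5 at a = 2.85: Pab(L + b)/(6LEI) = 204.1/EI
  at B: point load 100.5 at a = 2.85: Pab(L + a)/(6LEI) = 204.1/EI
  at A: triangular load, peak 21.2: w₀L³/(45EI) = 87.25/EI
  at B: triangular load, peak 21.2: 7w₀L³/(360EI) = 76.34/EI
  θ_A0 = 291.3/EI,  θ_B0 = 280.4/EI
Flexibility coefficients: a unit moment at one end gives L/(3EI) there and L/(6EI) at the far end, so f₁₁ = f₂₂ = 1.9/EI and f₁₂ = f₂₁ = 0.95/EI.
Compatibility — zero rotation at each built-in end:
  1.9 M_A + 0.95 M_B = 291.3
  0.95 M_A + 1.9 M_B = 280.4
Solving the pair gives M_A = 106 kN·m and M_B = 94.57 kN·m (hogging).

M_A = 106 kN·m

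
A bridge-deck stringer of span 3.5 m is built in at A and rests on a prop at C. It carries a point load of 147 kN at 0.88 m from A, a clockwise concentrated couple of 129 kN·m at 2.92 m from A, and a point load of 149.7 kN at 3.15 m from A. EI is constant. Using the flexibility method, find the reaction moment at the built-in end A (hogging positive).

Release the roller at C. Primary structure: cantilever fixed at A.
Free-end deflection of the primary structure under the applied loading (downward +):
  point load 147 at a = 0.88: Pa²(3L − a)/(6EI) = 182.5/EI
  clockwise couple 129 at a = 2.92: M₀a(2L − a)/(2EI) = 768.4/EI
  point load 149.7 at a = 3.15: Pa²(3L − a)/(6EI) = 1820/EI
  δ_0 = 2771/EI
Tip deflection under a unit load at C: L³/(3EI) = 14.29/EI.
Compatibility at C: δ_0 − R_C·δ_{CC} = 0, so R_C = 2771/14.29 = 193.9 kN.
Moment equilibrium about A: M_A = Σ(load moments about A) − R_C·L = 729.9 − 193.9×3.5 = 51.41 kN·m.

M_A = 51.41 kN·m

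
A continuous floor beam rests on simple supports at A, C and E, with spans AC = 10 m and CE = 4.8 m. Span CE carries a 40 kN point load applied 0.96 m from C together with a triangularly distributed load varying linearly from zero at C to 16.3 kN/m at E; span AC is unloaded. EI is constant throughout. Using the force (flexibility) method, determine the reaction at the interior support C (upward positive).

Take M_C as the redundant. Released structure: two simple spans AC and CE with a hinge at C.
Rotations at C on the released spans (each span's end-slope, ×1/EI):
  span CE: point load 40 at a = 0.96: Pab(L + b)/(6LEI) = 44.24/EI
  span CE: triangular load, peak 16.3: 7w₀L³/(360EI) = 35.05/EI
  relative rotation θ_0 = (0 + 79.29)/EI = 79.29/EI
A unit hogging moment at C produces rotation L₁/(3EI) + L₂/(3EI) = 4.933/EI.
Slope continuity at C: θ_0 = M_C·4.933/EI, so M_C = 79.29/4.933 = 16.07 kN·m (hogging).
Span AC, ΣM about A with M_C applied at C: R_C^{AC}·10 = 0 + 16.07, so R_C^{AC} = 1.607 kN and R_A = 0 − 1.607 = -1.607 kN.
Span CE, ΣM about E: R_C^{CE}·4.8 = 216.2 + 16.07, so R_C^{CE} = 48.39 kN and R_E = 79.12 − 48.39 = 30.73 kN.
R_C = 1.607 + 48.39 = 50 kN.

R_C = 50 kN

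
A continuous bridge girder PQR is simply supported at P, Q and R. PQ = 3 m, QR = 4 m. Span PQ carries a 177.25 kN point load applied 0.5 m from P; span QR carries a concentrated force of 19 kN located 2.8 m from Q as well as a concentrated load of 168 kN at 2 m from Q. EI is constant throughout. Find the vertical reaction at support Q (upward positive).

R_Q = 175.5 kN

Take M_Q as the redundant. Released structure: two simple spans PQ and QR with a hinge at Q.
End slopes at the hinge Q, treating each span as simply supported:
  span PQ: point load 177.25 at a = 0.5: Pab(L + a)/(6LEI) = 43.08/EI
  span QR: point load 19 at a = 2.8: Pab(L + b)/(6LEI) = 13.83/EI
  span QR: point load 168 at a = 2: Pab(L + b)/(6LEI) = 168/EI
  relative rotation θ_0 = (43.08 + 181.8)/EI = 224.9/EI
A unit hogging moment at Q produces rotation L₁/(3EI) + L₂/(3EI) = 2.333/EI.
Slope continuity at Q: θ_0 = M_Q·2.333/EI, so M_Q = 224.9/2.333 = 96.39 kN·m (hogging).
Span PQ, ΣM about P with M_Q applied at Q: R_Q^{PQ}·3 = 88.62 + 96.39, so R_Q^{PQ} = 61.67 kN and R_P = 177.2 − 61.67 = 115.6 kN.
Span QR, ΣM about R: R_Q^{QR}·4 = 358.8 + 96.39, so R_Q^{QR} = 113.8 kN and R_R = 187 − 113.8 = 73.2 kN.
R_Q = 61.67 + 113.8 = 175.5 kN.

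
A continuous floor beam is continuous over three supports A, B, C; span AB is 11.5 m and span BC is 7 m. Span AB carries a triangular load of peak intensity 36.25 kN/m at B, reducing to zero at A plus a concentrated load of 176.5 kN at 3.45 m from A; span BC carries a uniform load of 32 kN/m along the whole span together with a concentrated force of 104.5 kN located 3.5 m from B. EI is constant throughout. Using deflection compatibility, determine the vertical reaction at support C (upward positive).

R_C = 93.26 kN

Insert a hinge at B; M_B is the redundant, and each span becomes simply supported.
Discontinuity in slope at B on the released structure — sum the simple-span end rotations:
  span AB: triangular load, peak 36.25: w₀L³/(45EI) = 1225/EI
  span AB: point load 176.5 at a = 3.45: Pab(L + a)/(6LEI) = 1062/EI
  span BC: UDL 32: wL³/(24EI) = 457.3/EI
  span BC: point load 104.5 at a = 3.5: Pab(L + b)/(6LEI) = 320/EI
  relative rotation θ_0 = (2287 + 777.4)/EI = 3065/EI
A unit hogging moment at B produces rotation L₁/(3EI) + L₂/(3EI) = 6.167/EI.
Compatibility: M_B·(L₁+L₂)/(3EI) = θ_0, giving M_B = 497 kN·m (hogging).
Span BC, ΣM about C: R_B^{BC}·7 = 1150 + 497, so R_B^{BC} = 235.2 kN and R_C = 328.5 − 235.2 = 93.26 kN.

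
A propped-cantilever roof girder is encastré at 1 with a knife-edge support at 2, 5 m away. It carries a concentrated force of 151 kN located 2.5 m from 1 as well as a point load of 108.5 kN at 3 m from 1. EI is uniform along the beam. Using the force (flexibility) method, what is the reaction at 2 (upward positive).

Release the roller at 2. Primary structure: cantilever fixed at 1.
Primary-structure tip deflection at 2 by superposition:
  point load 151 at a = 2.5: Pa²(3L − a)/(6EI) = 1966/EI
  point load 108.5 at a = 3: Pa²(3L − a)/(6EI) = 1953/EI
  δ_0 = 3919/EI
Flexibility coefficient — unit upward force at 2: δ_{22} = L³/(3EI) = 41.67/EI.
Compatibility at 2: δ_0 − R_2·δ_{22} = 0, so R_2 = 3919/41.67 = 94.06 kN.

R_2 = 94.06 kN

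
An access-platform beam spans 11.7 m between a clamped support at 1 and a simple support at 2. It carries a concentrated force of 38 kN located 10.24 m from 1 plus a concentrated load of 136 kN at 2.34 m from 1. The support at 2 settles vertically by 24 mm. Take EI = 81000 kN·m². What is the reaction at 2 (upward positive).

R_2 = 34.9 kN

Release the roller at 2. Primary structure: cantilever fixed at 1.
Primary-structure tip deflection at 2 by superposition:
  point load 38 at a = 10.24: Pa²(3L − a)/(6EI) = 16509/EI
  point load 136 at a = 2.34: Pa²(3L − a)/(6EI) = 4066/EI
  δ_0 = 20575/EI
Tip deflection under a unit load at 2: L³/(3EI) = 533.9/EI.
With EI = 81000 kN·m²: δ_0 = 0.25402 m and δ_{22} = 0.006591 m/kN.
Compatibility — the beam at 2 must follow the support down by 0.024 m: δ_0 − R_2·δ_{22} = 0.024, so R_2 = (0.25402 − 0.024)/0.006591 = 34.9 kN.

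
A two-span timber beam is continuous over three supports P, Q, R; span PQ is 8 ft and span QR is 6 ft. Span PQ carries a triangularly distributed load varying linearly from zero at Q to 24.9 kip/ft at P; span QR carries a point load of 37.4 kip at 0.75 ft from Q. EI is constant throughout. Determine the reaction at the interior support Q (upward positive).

Insert a hinge at Q; M_Q is the redundant, and each span becomes simply supported.
End slopes at the hinge Q, treating each span as simply supported:
  span PQ: triangular load, peak 24.9: 7w₀L³/(360EI) = 247.9/EI
  span QR: point load 37.4 at a = 0.75: Pab(L + b)/(6LEI) = 46.02/EI
  relative rotation θ_0 = (247.9 + 46.02)/EI = 293.9/EI
A unit hogging moment at Q produces rotation L₁/(3EI) + L₂/(3EI) = 4.667/EI.
Compatibility: M_Q·(L₁+L₂)/(3EI) = θ_0, giving M_Q = 62.98 kip·ft (hogging).
Span PQ, ΣM about P with M_Q applied at Q: R_Q^{PQ}·8 = 265.6 + 62.98, so R_Q^{PQ} = 41.07 kip and R_P = 99.6 − 41.07 = 58.53 kip.
Span QR, ΣM about R: R_Q^{QR}·6 = 196.3 + 62.98, so R_Q^{QR} = 43.22 kip and R_R = 37.4 − 43.22 = -5.822 kip.
R_Q = 41.07 + 43.22 = 84.29 kip.

R_Q = 84.29 kip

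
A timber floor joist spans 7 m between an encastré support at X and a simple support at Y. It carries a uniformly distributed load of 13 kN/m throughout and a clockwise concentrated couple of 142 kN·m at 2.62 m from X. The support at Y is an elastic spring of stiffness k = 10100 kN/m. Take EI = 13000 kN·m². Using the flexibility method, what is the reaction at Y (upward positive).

R_Y = 52.05 kN

Take the reaction at Y as the redundant and release it; the primary structure is a cantilever fixed at X.
Primary-structure tip deflection at Y by superposition:
  UDL 13: wL⁴/(8EI) = 3902/EI
  clockwise couple 142 at a = 2.62: M₀a(2L − a)/(2EI) = 2117/EI
  δ_0 = 6019/EI
Tip deflection under a unit load at Y: L³/(3EI) = 114.3/EI.
With EI = 13000 kN·m²: δ_0 = 0.46296 m and δ_{YY} = 0.008795 m/kN.
Compatibility — the spring shortens by R_Y/k under the reaction it provides: δ_0 − R_Y·δ_{YY} = R_Y/k. With 1/k = 0.000099 m/kN, R_Y = δ_0 / (δ_{YY} + 1/k) = 0.46296 / (0.008795 + 0.000099) = 52.05 kN.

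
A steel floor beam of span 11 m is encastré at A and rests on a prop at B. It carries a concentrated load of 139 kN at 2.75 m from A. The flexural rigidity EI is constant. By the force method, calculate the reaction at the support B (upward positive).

Choose R_B as the redundant. The primary structure is the cantilever fixed at A.
Primary-structure tip deflection at B by superposition:
  point load 139 at a = 2.75: Pa²(3L − a)/(6EI) = 5300/EI
Flexibility coefficient — unit upward force at B: δ_{BB} = L³/(3EI) = 443.7/EI.
Compatibility at B: δ_0 − R_B·δ_{BB} = 0, so R_B = 5300/443.7 = 11.95 kN.

R_B = 11.95 kN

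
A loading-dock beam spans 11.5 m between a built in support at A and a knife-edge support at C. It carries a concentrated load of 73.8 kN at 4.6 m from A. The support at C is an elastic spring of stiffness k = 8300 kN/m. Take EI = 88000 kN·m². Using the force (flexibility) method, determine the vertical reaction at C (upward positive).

R_C = 15.04 kN

Take the reaction at C as the redundant and release it; the primary structure is a cantilever fixed at A.
Free-end deflection of the primary structure under the applied loading (downward +):
  point load 73.8 at a = 4.6: Pa²(3L − a)/(6EI) = 7782/EI
Flexibility coefficient — unit upward force at C: δ_{CC} = L³/(3EI) = 507/EI.
With EI = 88000 kN·m²: δ_0 = 0.088432 m and δ_{CC} = 0.005761 m/kN.
Compatibility — the spring shortens by R_C/k under the reaction it provides: δ_0 − R_C·δ_{CC} = R_C/k. With 1/k = 0.00012 m/kN, R_C = δ_0 / (δ_{CC} + 1/k) = 0.088432 / (0.005761 + 0.00012) = 15.04 kN.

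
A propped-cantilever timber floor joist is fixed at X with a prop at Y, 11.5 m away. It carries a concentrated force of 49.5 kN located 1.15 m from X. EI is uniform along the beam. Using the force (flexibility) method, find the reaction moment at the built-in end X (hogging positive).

M_X = 48.67 kN·m

Release the roller at Y. Primary structure: cantilever fixed at X.
Free-end deflection of the primary structure under the applied loading (downward +):
  point load 49.5 at a = 1.15: Pa²(3L − a)/(6EI) = 363.9/EI
Tip deflection under a unit load at Y: L³/(3EI) = 507/EI.
Compatibility at Y: δ_0 − R_Y·δ_{YY} = 0, so R_Y = 363.9/507 = 0.7177 kN.
Moment equilibrium about X: M_X = Σ(load moments about X) − R_Y·L = 56.92 − 0.7177×11.5 = 48.67 kN·m.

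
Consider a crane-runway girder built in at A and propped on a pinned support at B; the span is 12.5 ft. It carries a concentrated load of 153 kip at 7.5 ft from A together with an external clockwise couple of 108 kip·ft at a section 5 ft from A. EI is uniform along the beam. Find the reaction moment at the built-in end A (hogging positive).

M_A = 325.6 kip·ft

Choose R_B as the redundant. The primary structure is the cantilever fixed at A.
Free-end deflection of the primary structure under the applied loading (downward +):
  point load 153 at a = 7.5: Pa²(3L − a)/(6EI) = 43031/EI
  clockwise couple 108 at a = 5: M₀a(2L − a)/(2EI) = 5400/EI
  δ_0 = 48431/EI
Tip deflection under a unit load at B: L³/(3EI) = 651/EI.
The prop prevents deflection at B: R_B = δ_0/δ_{BB} = 48431/651 = 74.39 kip.
Moment equilibrium about A: M_A = Σ(load moments about A) − R_B·L = 1256 − 74.39×12.5 = 325.6 kip·ft.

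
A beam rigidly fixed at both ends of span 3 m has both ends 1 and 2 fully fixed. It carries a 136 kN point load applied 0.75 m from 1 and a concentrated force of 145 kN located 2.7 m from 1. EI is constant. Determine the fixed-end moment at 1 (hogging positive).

Take the two fixed-end moments M_1, M_2 as redundants; the released structure is the simple span 12.
End rotations of the released simple span under the applied load (×1/EI):
  at 1: point load 136 at a = 0.75: Pab(L + b)/(6LEI) = 66.94/EI
  at 2: point load 136 at a = 0.75: Pab(L + a)/(6LEI) = 47.81/EI
  at 1: point load 145 at a = 2.7: Pab(L + b)/(6LEI) = 21.53/EI
  at 2: point load 145 at a = 2.7: Pab(L + a)/(6LEI) = 37.19/EI
  θ_10 = 88.47/EI,  θ_20 = 85/EI
Flexibility coefficients: a unit moment at one end gives L/(3EI) there and L/(6EI) at the far end, so f₁₁ = f₂₂ = 1/EI and f₁₂ = f₂₁ = 0.5/EI.
Compatibility — zero rotation at each built-in end:
  1 M_1 + 0.5 M_2 = 88.47
  0.5 M_1 + 1 M_2 = 85
Solving the pair gives M_1 = 61.29 kN·m and M_2 = 54.36 kN·m (hogging).

M_1 = 61.29 kN·m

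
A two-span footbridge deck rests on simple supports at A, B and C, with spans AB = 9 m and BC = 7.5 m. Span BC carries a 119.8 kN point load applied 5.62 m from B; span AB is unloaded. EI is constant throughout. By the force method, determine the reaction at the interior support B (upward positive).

Release continuity at B by inserting a hinge; the redundant is the internal moment M_B. The primary structure is two simply-supported spans AB and BC.
Discontinuity in slope at B on the released structure — sum the simple-span end rotations:
  span BC: point load 119.8 at a = 5.62: Pab(L + b)/(6LEI) = 263.8/EI
  relative rotation θ_0 = (0 + 263.8)/EI = 263.8/EI
A unit hogging moment at B produces rotation L₁/(3EI) + L₂/(3EI) = 5.5/EI.
Slope continuity at B: θ_0 = M_B·5.5/EI, so M_B = 263.8/5.5 = 47.97 kN·m (hogging).
Span AB, ΣM about A with M_B applied at B: R_B^{AB}·9 = 0 + 47.97, so R_B^{AB} = 5.33 kN and R_A = 0 − 5.33 = -5.33 kN.
Span BC, ΣM about C: R_B^{BC}·7.5 = 225.2 + 47.97, so R_B^{BC} = 36.43 kN and R_C = 119.8 − 36.43 = 83.37 kN.
R_B = 5.33 + 36.43 = 41.76 kN.

R_B = 41.76 kN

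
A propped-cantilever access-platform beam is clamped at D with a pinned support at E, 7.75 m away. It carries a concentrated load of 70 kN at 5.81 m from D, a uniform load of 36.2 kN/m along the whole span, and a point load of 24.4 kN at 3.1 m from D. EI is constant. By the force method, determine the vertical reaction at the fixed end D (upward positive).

Release the roller at E. Primary structure: cantilever fixed at D.
Downward deflection at the released point E due to the loads:
  point load 70 at a = 5.81: Pa²(3L − a)/(6EI) = 6868/EI
  UDL 36.2: wL⁴/(8EI) = 16324/EI
  point load 24.4 at a = 3.1: Pa²(3L − a)/(6EI) = 787.5/EI
  δ_0 = 23980/EI
Flexibility coefficient — unit upward force at E: δ_{EE} = L³/(3EI) = 155.2/EI.
The prop prevents deflection at E: R_E = δ_0/δ_{EE} = 23980/155.2 = 154.5 kN.
Vertical equilibrium: R_D = ΣP − R_E = 374.9 − 154.5 = 220.4 kN.

R_D = 220.4 kN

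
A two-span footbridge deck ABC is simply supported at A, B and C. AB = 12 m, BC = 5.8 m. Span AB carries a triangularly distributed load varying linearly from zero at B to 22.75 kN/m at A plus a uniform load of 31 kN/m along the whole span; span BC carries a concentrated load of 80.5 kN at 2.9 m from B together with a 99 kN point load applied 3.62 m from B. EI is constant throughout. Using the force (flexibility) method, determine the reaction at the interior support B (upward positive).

Release continuity at B by inserting a hinge; the redundant is the internal moment M_B. The primary structure is two simply-supported spans AB and BC.
End slopes at the hinge B, treating each span as simply supported:
  span AB: triangular load, peak 22.75: 7w₀L³/(360EI) = 764.4/EI
  span AB: UDL 31: wL³/(24EI) = 2232/EI
  span BC: point load 80.5 at a = 2.9: Pab(L + b)/(6LEI) = 169.3/EI
  span BC: point load 99 at a = 3.62: Pab(L + b)/(6LEI) = 179.2/EI
  relative rotation θ_0 = (2996 + 348.4)/EI = 3345/EI
A unit hogging moment at B produces rotation L₁/(3EI) + L₂/(3EI) = 5.933/EI.
Slope continuity at B: θ_0 = M_B·5.933/EI, so M_B = 3345/5.933 = 563.7 kN·m (hogging).
Span AB, ΣM about A with M_B applied at B: R_B^{AB}·12 = 2778 + 563.7, so R_B^{AB} = 278.5 kN and R_A = 508.5 − 278.5 = 230 kN.
Span BC, ΣM about C: R_B^{BC}·5.8 = 449.3 + 563.7, so R_B^{BC} = 174.7 kN and R_C = 179.5 − 174.7 = 4.845 kN.
R_B = 278.5 + 174.7 = 453.1 kN.

R_B = 453.1 kN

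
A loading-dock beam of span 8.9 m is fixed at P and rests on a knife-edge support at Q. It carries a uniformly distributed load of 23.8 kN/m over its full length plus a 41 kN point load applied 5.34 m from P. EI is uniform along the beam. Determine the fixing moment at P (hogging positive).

Choose R_Q as the redundant. The primary structure is the cantilever fixed at P.
Primary-structure tip deflection at Q by superposition:
  UDL 23.8: wL⁴/(8EI) = 18666/EI
  point load 41 at a = 5.34: Pa²(3L − a)/(6EI) = 4162/EI
  δ_0 = 22828/EI
Flexibility coefficient — unit upward force at Q: δ_{QQ} = L³/(3EI) = 235/EI.
The prop prevents deflection at Q: R_Q = δ_0/δ_{QQ} = 22828/235 = 97.14 kN.
Moment equilibrium about P: M_P = Σ(load moments about P) − R_Q·L = 1162 − 97.14×8.9 = 297 kN·m.

M_P = 297 kN·m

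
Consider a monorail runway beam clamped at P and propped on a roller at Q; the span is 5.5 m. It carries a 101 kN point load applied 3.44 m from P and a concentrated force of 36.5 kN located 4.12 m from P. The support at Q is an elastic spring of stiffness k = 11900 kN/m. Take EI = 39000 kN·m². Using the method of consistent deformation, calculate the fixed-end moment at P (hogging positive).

Take the reaction at Q as the redundant and release it; the primary structure is a cantilever fixed at P.
Deflection at Q on the released cantilever, summing each load's contribution:
  point load 101 at a = 3.44: Pa²(3L − a)/(6EI) = 2602/EI
  point load 36.5 at a = 4.12: Pa²(3L − a)/(6EI) = 1278/EI
  δ_0 = 3880/EI
Tip deflection under a unit load at Q: L³/(3EI) = 55.46/EI.
With EI = 39000 kN·m²: δ_0 = 0.099485 m and δ_{QQ} = 0.001422 m/kN.
Compatibility — the spring shortens by R_Q/k under the reaction it provides: δ_0 − R_Q·δ_{QQ} = R_Q/k. With 1/k = 0.000084 m/kN, R_Q = δ_0 / (δ_{QQ} + 1/k) = 0.099485 / (0.001422 + 0.000084) = 66.06 kN.
Moment equilibrium about P: M_P = Σ(load moments about P) − R_Q·L = 497.8 − 66.06×5.5 = 134.5 kN·m.

M_P = 134.5 kN·m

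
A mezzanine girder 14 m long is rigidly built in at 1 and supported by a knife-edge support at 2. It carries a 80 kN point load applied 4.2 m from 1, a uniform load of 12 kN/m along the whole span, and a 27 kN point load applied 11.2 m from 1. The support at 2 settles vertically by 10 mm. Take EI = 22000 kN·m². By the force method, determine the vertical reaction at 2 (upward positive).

Release the roller at 2. Primary structure: cantilever fixed at 1.
Free-end deflection of the primary structure under the applied loading (downward +):
  point load 80 at a = 4.2: Pa²(3L − a)/(6EI) = 8891/EI
  UDL 12: wL⁴/(8EI) = 57624/EI
  point load 27 at a = 11.2: Pa²(3L − a)/(6EI) = 17386/EI
  δ_0 = 83901/EI
Tip deflection under a unit load at 2: L³/(3EI) = 914.7/EI.
With EI = 22000 kN·m²: δ_0 = 3.8137 m and δ_{22} = 0.041576 m/kN.
Compatibility — the beam at 2 must follow the support down by 0.01 m: δ_0 − R_2·δ_{22} = 0.01, so R_2 = (3.8137 − 0.01)/0.041576 = 91.49 kN.

R_2 = 91.49 kN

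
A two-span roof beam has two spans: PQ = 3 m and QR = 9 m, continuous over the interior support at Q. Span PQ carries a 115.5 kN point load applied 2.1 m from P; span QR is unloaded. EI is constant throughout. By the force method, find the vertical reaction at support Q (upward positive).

R_Q = 87.72 kN

Release continuity at Q by inserting a hinge; the redundant is the internal moment M_Q. The primary structure is two simply-supported spans PQ and QR.
Discontinuity in slope at Q on the released structure — sum the simple-span end rotations:
  span PQ: point load 115.5 at a = 2.1: Pab(L + a)/(6LEI) = 61.85/EI
  relative rotation θ_0 = (61.85 + 0)/EI = 61.85/EI
A unit hogging moment at Q produces rotation L₁/(3EI) + L₂/(3EI) = 4/EI.
Compatibility: M_Q·(L₁+L₂)/(3EI) = θ_0, giving M_Q = 15.46 kN·m (hogging).
Span PQ, ΣM about P with M_Q applied at Q: R_Q^{PQ}·3 = 242.6 + 15.46, so R_Q^{PQ} = 86 kN and R_P = 115.5 − 86 = 29.5 kN.
Span QR, ΣM about R: R_Q^{QR}·9 = 0 + 15.46, so R_Q^{QR} = 1.718 kN and R_R = 0 − 1.718 = -1.718 kN.
R_Q = 86 + 1.718 = 87.72 kN.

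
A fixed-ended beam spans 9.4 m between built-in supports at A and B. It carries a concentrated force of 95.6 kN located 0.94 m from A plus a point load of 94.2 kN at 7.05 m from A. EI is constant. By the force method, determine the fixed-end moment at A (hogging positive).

Take the two fixed-end moments M_A, M_B as redundants; the released structure is the simple span AB.
End rotations of the released simple span under the applied load (×1/EI):
  at A: point load 95.6 at a = 0.94: Pab(L + b)/(6LEI) = 240.7/EI
  at B: point load 95.6 at a = 0.94: Pab(L + a)/(6LEI) = 139.4/EI
  at A: point load 94.2 at a = 7.05: Pab(L + b)/(6LEI) = 325.1/EI
  at B: point load 94.2 at a = 7.05: Pab(L + a)/(6LEI) = 455.2/EI
  θ_A0 = 565.9/EI,  θ_B0 = 594.6/EI
Flexibility coefficients: a unit moment at one end gives L/(3EI) there and L/(6EI) at the far end, so f₁₁ = f₂₂ = 3.133/EI and f₁₂ = f₂₁ = 1.567/EI.
Compatibility — zero rotation at each built-in end:
  3.133 M_A + 1.567 M_B = 565.9
  1.567 M_A + 3.133 M_B = 594.6
Solving the pair gives M_A = 114.3 kN·m and M_B = 132.6 kN·m (hogging).

M_A = 114.3 kN·m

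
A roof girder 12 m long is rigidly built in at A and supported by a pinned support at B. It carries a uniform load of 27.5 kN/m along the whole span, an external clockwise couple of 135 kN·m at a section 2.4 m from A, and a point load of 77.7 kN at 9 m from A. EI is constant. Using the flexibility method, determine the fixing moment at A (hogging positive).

M_A = 666.4 kN·m

Remove the prop at B; the released (primary) structure is a cantilever built in at A.
Free-end deflection of the primary structure under the applied loading (downward +):
  UDL 27.5: wL⁴/(8EI) = 71280/EI
  clockwise couple 135 at a = 2.4: M₀a(2L − a)/(2EI) = 3499/EI
  point load 77.7 at a = 9: Pa²(3L − a)/(6EI) = 28322/EI
  δ_0 = 103101/EI
Flexibility coefficient — unit upward force at B: δ_{BB} = L³/(3EI) = 576/EI.
The prop prevents deflection at B: R_B = δ_0/δ_{BB} = 103101/576 = 179 kN.
Moment equilibrium about A: M_A = Σ(load moments about A) − R_B·L = 2814 − 179×12 = 666.4 kN·m.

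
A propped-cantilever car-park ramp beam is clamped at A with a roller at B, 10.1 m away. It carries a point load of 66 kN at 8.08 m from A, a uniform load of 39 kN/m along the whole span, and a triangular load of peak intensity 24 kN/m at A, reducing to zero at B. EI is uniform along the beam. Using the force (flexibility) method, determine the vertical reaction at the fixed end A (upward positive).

Take the reaction at B as the redundant and release it; the primary structure is a cantilever fixed at A.
Deflection at B on the released cantilever, summing each load's contribution:
  point load 66 at a = 8.08: Pa²(3L − a)/(6EI) = 15957/EI
  UDL 39: wL⁴/(8EI) = 50729/EI
  triangular load, peak 24 at the fixed end: w₀L⁴/(30EI) = 8325/EI
  δ_0 = 75012/EI
Flexibility coefficient — unit upward force at B: δ_{BB} = L³/(3EI) = 343.4/EI.
The prop prevents deflection at B: R_B = δ_0/δ_{BB} = 75012/343.4 = 218.4 kN.
Vertical equilibrium: R_A = ΣP − R_B = 581.1 − 218.4 = 362.7 kN.

R_A = 362.7 kN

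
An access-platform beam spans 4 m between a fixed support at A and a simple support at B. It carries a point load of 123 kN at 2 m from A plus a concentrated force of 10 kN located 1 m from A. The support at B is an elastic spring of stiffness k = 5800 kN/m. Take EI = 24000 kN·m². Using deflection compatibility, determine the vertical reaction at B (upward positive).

Release the roller at B. Primary structure: cantilever fixed at A.
Deflection at B on the released cantilever, summing each load's contribution:
  point load 123 at a = 2: Pa²(3L − a)/(6EI) = 820/EI
  point load 10 at a = 1: Pa²(3L − a)/(6EI) = 18.33/EI
  δ_0 = 838.3/EI
Flexibility coefficient — unit upward force at B: δ_{BB} = L³/(3EI) = 21.33/EI.
With EI = 24000 kN·m²: δ_0 = 0.034931 m and δ_{BB} = 0.000889 m/kN.
Compatibility — the spring shortens by R_B/k under the reaction it provides: δ_0 − R_B·δ_{BB} = R_B/k. With 1/k = 0.000172 m/kN, R_B = δ_0 / (δ_{BB} + 1/k) = 0.034931 / (0.000889 + 0.000172) = 32.91 kN.

R_B = 32.91 kN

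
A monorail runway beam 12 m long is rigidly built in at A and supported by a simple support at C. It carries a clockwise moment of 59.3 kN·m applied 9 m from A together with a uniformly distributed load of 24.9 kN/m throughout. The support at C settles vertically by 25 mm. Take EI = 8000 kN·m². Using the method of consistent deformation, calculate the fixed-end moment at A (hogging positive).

Release the roller at C. Primary structure: cantilever fixed at A.
Primary-structure tip deflection at C by superposition:
  clockwise couple 59.3 at a = 9: M₀a(2L − a)/(2EI) = 4003/EI
  UDL 24.9: wL⁴/(8EI) = 64541/EI
  δ_0 = 68544/EI
Tip deflection under a unit load at C: L³/(3EI) = 576/EI.
With EI = 8000 kN·m²: δ_0 = 8.5679 m and δ_{CC} = 0.072 m/kN.
Compatibility — the beam at C must follow the support down by 0.025 m: δ_0 − R_C·δ_{CC} = 0.025, so R_C = (8.5679 − 0.025)/0.072 = 118.7 kN.
Moment equilibrium about A: M_A = Σ(load moments about A) − R_C·L = 1852 − 118.7×12 = 428.3 kN·m.

M_A = 428.3 kN·m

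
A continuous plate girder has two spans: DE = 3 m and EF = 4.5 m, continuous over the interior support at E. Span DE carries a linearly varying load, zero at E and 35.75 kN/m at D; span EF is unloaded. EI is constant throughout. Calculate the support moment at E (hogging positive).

M_E = 7.508 kN·m

Release continuity at E by inserting a hinge; the redundant is the internal moment M_E. The primary structure is two simply-supported spans DE and EF.
End slopes at the hinge E, treating each span as simply supported:
  span DE: triangular load, peak 35.75: 7w₀L³/(360EI) = 18.77/EI
  relative rotation θ_0 = (18.77 + 0)/EI = 18.77/EI
A unit hogging moment at E produces rotation L₁/(3EI) + L₂/(3EI) = 2.5/EI.
Slope continuity at E: θ_0 = M_E·2.5/EI, so M_E = 18.77/2.5 = 7.508 kN·m (hogging).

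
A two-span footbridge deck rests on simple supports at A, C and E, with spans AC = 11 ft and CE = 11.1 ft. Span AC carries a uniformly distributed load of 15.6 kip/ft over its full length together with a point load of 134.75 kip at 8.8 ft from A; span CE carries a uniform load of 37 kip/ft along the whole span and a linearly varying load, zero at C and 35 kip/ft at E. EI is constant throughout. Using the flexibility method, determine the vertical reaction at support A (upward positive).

Insert a hinge at C; M_C is the redundant, and each span becomes simply supported.
Discontinuity in slope at C on the released structure — sum the simple-span end rotations:
  span AC: UDL 15.6: wL³/(24EI) = 865.1/EI
  span AC: point load 134.75 at a = 8.8: Pab(L + a)/(6LEI) = 782.6/EI
  span CE: UDL 37: wL³/(24EI) = 2108/EI
  span CE: triangular load, peak 35: 7w₀L³/(360EI) = 930.7/EI
  relative rotation θ_0 = (1648 + 3039)/EI = 4687/EI
A unit hogging moment at C produces rotation L₁/(3EI) + L₂/(3EI) = 7.367/EI.
Slope continuity at C: θ_0 = M_C·7.367/EI, so M_C = 4687/7.367 = 636.2 kip·ft (hogging).
Span AC, ΣM about A with M_C applied at C: R_C^{AC}·11 = 2130 + 636.2, so R_C^{AC} = 251.4 kip and R_A = 306.4 − 251.4 = 54.91 kip.

R_A = 54.91 kip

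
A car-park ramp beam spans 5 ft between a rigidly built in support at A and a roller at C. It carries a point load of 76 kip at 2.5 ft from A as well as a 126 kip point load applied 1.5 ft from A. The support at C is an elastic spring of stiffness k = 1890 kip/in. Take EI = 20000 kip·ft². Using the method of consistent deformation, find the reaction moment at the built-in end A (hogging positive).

Take the reaction at C as the redundant and release it; the primary structure is a cantilever fixed at A.
Deflection at C on the released cantilever, summing each load's contribution:
  point load 76 at a = 2.5: Pa²(3L − a)/(6EI) = 989.6/EI
  point load 126 at a = 1.5: Pa²(3L − a)/(6EI) = 637.9/EI
  δ_0 = 1627/EI
Tip deflection under a unit load at C: L³/(3EI) = 41.67/EI.
With EI = 20000 kip·ft²: δ_0 = 0.081373 ft and δ_{CC} = 0.002083 ft/kip.
Compatibility — the spring shortens by R_C/k under the reaction it provides: δ_0 − R_C·δ_{CC} = R_C/k. With 1/k = 1/(1890×12) ft/kip = 0.000044 ft/kip, R_C = δ_0 / (δ_{CC} + 1/k) = 0.081373 / (0.002083 + 0.000044) = 38.25 kip.
Moment equilibrium about A: M_A = Σ(load moments about A) − R_C·L = 379 − 38.25×5 = 187.8 kip·ft.

M_A = 187.8 kip·ft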